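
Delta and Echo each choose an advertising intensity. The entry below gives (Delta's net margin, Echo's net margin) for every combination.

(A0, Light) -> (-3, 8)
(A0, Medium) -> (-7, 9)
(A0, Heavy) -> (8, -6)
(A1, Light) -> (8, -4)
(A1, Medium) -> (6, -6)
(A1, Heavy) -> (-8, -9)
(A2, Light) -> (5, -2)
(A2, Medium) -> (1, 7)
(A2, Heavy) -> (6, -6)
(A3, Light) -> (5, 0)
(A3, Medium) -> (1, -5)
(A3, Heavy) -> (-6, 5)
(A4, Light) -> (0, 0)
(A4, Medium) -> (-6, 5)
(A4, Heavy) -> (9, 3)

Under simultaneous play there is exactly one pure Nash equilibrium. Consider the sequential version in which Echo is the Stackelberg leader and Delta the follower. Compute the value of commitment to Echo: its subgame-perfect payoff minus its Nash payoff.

Backward induction with Echo moving first.
- Light: Delta compares -3, 8, 5, 5, 0 and picks A1; Echo would get -4.
- Medium: Delta compares -7, 6, 1, 1, -6 and picks A1; Echo would get -6.
- Heavy: Delta compares 8, -8, 6, -6, 9 and picks A4; Echo would get 3.
Among -4, -6, 3, the best is 3 at Heavy. Subgame-perfect outcome: (A4, Heavy) with payoffs (9, 3).
Now find the simultaneous Nash equilibrium.
Delta's best replies: Light→A1; Medium→A1; Heavy→A4.
Echo's best replies: A0→Medium; A1→Light; A2→Medium; A3→Heavy; A4→Medium.
The unique mutual best reply is (A1, Light), giving (8, -4).
Echo's commitment gain: 3 − -4 = 7.

7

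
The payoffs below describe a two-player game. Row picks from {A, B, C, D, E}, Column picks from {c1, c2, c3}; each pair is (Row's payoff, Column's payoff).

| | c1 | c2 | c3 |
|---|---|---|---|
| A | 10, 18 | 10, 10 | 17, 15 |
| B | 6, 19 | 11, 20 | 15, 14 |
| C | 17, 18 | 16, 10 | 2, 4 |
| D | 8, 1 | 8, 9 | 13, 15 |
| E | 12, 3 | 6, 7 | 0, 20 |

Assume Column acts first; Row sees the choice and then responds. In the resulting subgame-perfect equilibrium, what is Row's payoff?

Backward induction with Column moving first.
- c1: Row compares 10, 6, 17, 8, 12 and picks C; Column would get 18.
- c2: Row compares 10, 11, 16, 8, 6 and picks C; Column would get 10.
- c3: Row compares 17, 15, 2, 13, 0 and picks A; Column would get 15.
Column's induced payoffs are 18, 10, 15, so Column commits to c1. Subgame-perfect outcome: (C, c1) with payoffs (17, 18).

17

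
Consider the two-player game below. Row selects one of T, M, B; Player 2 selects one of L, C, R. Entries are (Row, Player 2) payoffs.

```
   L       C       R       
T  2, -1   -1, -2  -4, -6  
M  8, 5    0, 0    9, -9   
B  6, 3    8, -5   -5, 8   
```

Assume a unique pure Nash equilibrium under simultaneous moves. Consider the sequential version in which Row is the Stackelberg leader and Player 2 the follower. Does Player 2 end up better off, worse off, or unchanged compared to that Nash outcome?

unchanged

Work backward from Player 2's decision.
- T: BR = L, leader payoff 2.
- M: BR = L, leader payoff 8.
- B: BR = R, leader payoff -5.
Row's induced payoffs are 2, 8, -5, so Row commits to M. Subgame-perfect outcome: (M, L) with payoffs (8, 5).
For the simultaneous game, intersect best replies.
Row's best replies: L→M; C→B; R→M.
Player 2's best replies: T→L; M→L; B→R.
Only (M, L) has each player best-responding; Nash payoffs (8, 5).
Player 2 earns 5 sequentially versus 5 at the Nash outcome: unchanged.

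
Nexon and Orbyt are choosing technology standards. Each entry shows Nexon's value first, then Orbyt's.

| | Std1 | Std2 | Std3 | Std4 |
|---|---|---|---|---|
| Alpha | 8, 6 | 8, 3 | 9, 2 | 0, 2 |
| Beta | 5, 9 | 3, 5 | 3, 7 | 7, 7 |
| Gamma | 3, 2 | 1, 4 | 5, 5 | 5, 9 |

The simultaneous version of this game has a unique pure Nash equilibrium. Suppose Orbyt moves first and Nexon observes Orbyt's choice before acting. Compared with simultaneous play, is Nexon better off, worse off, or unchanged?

worse off

Backward induction with Orbyt moving first.
- Std1 → Nexon plays Alpha (best of 8, 5, 3); Orbyt gets 6.
- Std2 → Nexon plays Alpha (best of 8, 3, 1); Orbyt gets 3.
- Std3 → Nexon plays Alpha (best of 9, 3, 5); Orbyt gets 2.
- Std4 → Nexon plays Beta (best of 0, 7, 5); Orbyt gets 7.
Orbyt's induced payoffs are 6, 3, 2, 7, so Orbyt commits to Std4. Subgame-perfect outcome: (Beta, Std4) with payoffs (7, 7).
For the simultaneous game, intersect best replies.
Nexon's best replies: Std1→Alpha; Std2→Alpha; Std3→Alpha; Std4→Beta.
Orbyt's best replies: Alpha→Std1; Beta→Std1; Gamma→Std4.
The unique mutual best reply is (Alpha, Std1), giving (8, 6).
Nexon earns 7 sequentially versus 8 at the Nash outcome: worse off.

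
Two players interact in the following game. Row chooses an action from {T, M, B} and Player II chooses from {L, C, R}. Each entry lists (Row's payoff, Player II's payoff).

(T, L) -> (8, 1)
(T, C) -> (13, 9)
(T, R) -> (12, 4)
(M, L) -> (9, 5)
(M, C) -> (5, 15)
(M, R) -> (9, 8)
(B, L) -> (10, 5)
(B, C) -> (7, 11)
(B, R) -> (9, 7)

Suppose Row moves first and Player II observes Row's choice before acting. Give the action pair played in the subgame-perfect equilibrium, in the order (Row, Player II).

(T, C)

Player II best-responds to each possible Row move:
- T: Player II compares 1, 9, 4 and picks C; Row would get 13.
- M: Player II compares 5, 15, 8 and picks C; Row would get 5.
- B: Player II compares 5, 11, 7 and picks C; Row would get 7.
Row's induced payoffs are 13, 5, 7, so Row commits to T. Subgame-perfect outcome: (T, C) with payoffs (13, 9).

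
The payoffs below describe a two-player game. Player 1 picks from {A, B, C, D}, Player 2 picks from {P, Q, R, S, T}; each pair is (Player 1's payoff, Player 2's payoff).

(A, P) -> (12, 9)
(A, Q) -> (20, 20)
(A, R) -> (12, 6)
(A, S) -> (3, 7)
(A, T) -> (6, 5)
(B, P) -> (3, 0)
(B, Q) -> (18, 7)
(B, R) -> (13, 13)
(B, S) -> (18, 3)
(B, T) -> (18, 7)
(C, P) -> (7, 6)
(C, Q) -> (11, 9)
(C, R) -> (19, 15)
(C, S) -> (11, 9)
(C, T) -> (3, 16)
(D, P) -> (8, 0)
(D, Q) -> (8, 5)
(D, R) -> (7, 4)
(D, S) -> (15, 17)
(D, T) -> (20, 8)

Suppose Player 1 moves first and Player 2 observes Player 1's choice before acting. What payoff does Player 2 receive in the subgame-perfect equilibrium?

20

Work backward from Player 2's decision.
- A: BR = Q, leader payoff 20.
- B: BR = R, leader payoff 13.
- C: BR = T, leader payoff 3.
- D: BR = S, leader payoff 15.
Maximizing over 20, 13, 3, 15, Player 1 chooses A. Subgame-perfect outcome: (A, Q) with payoffs (20, 20).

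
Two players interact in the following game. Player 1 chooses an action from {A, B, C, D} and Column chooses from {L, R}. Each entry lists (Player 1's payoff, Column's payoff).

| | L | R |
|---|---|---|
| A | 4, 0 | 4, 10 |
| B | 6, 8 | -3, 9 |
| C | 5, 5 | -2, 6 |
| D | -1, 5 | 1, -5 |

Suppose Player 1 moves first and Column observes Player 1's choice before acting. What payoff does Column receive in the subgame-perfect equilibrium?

Column best-responds to each possible Player 1 move:
- A → Column plays R (best of 0, 10); Player 1 gets 4.
- B → Column plays R (best of 8, 9); Player 1 gets -3.
- C → Column plays R (best of 5, 6); Player 1 gets -2.
- D → Column plays L (best of 5, -5); Player 1 gets -1.
Maximizing over 4, -3, -2, -1, Player 1 chooses A. Subgame-perfect outcome: (A, R) with payoffs (4, 10).

10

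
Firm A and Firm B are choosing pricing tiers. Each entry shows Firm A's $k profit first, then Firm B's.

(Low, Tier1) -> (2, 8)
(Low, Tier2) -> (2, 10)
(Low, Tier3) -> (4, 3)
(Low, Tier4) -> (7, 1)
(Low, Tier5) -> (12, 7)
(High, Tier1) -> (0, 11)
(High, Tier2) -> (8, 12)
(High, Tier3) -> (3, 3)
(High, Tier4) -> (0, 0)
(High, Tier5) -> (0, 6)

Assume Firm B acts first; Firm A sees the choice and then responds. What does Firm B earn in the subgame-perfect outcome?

Backward induction with Firm B moving first.
- Tier1: Firm A compares 2, 0 and picks Low; Firm B would get 8.
- Tier2: Firm A compares 2, 8 and picks High; Firm B would get 12.
- Tier3: Firm A compares 4, 3 and picks Low; Firm B would get 3.
- Tier4: Firm A compares 7, 0 and picks Low; Firm B would get 1.
- Tier5: Firm A compares 12, 0 and picks Low; Firm B would get 7.
Firm B's induced payoffs are 8, 12, 3, 1, 7, so Firm B commits to Tier2. Subgame-perfect outcome: (High, Tier2) with payoffs (8, 12).

12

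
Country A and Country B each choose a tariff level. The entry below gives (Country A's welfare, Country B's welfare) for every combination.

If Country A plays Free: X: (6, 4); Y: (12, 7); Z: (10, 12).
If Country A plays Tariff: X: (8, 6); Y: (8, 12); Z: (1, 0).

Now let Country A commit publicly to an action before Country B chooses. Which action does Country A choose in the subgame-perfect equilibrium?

Free

Backward induction with Country A moving first.
- Free → Country B plays Z (best of 4, 7, 12); Country A gets 10.
- Tariff → Country B plays Y (best of 6, 12, 0); Country A gets 8.
Among 10, 8, the best is 10 at Free. Subgame-perfect outcome: (Free, Z) with payoffs (10, 12).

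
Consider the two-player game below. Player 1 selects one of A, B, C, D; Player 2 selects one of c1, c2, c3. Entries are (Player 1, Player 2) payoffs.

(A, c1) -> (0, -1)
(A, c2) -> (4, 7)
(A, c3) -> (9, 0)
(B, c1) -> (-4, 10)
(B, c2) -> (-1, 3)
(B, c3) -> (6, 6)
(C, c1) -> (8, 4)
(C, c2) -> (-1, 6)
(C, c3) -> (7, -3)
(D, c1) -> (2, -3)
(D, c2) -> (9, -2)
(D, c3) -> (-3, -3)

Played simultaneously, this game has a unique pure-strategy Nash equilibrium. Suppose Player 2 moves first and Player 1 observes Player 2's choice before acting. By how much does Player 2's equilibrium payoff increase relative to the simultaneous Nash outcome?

6

Backward induction with Player 2 moving first.
- c1 → Player 1 plays C (best of 0, -4, 8, 2); Player 2 gets 4.
- c2 → Player 1 plays D (best of 4, -1, -1, 9); Player 2 gets -2.
- c3 → Player 1 plays A (best of 9, 6, 7, -3); Player 2 gets 0.
Maximizing over 4, -2, 0, Player 2 chooses c1. Subgame-perfect outcome: (C, c1) with payoffs (8, 4).
For the simultaneous game, intersect best replies.
Player 1's best replies: c1→C; c2→D; c3→A.
Player 2's best replies: A→c2; B→c1; C→c2; D→c2.
The unique mutual best reply is (D, c2), giving (9, -2).
Player 2's commitment gain: 4 − -2 = 6.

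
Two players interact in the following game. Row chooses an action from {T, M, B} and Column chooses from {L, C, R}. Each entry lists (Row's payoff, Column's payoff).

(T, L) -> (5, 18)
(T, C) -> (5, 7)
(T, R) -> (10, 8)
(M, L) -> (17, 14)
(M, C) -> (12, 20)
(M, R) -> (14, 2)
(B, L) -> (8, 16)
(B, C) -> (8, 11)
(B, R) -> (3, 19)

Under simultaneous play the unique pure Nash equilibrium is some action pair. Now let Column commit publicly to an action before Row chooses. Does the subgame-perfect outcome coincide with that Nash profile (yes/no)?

yes

Backward induction with Column moving first.
- L: BR = M, leader payoff 14.
- C: BR = M, leader payoff 20.
- R: BR = M, leader payoff 2.
Maximizing over 14, 20, 2, Column chooses C. Subgame-perfect outcome: (M, C) with payoffs (12, 20).
Under simultaneous play:
Row's best replies: L→M; C→M; R→M.
Column's best replies: T→L; M→C; B→R.
Only (M, C) has each player best-responding; Nash payoffs (12, 20).
Sequential outcome (M, C) coincides with the Nash profile (M, C).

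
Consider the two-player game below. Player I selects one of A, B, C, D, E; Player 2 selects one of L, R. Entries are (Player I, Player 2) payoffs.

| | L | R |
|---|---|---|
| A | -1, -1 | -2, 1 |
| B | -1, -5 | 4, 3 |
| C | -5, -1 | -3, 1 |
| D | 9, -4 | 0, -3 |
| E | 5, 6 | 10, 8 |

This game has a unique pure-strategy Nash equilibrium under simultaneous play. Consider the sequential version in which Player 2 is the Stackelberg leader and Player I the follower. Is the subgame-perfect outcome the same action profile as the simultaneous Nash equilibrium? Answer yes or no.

Player I best-responds to each possible Player 2 move:
- L: BR = D, leader payoff -4.
- R: BR = E, leader payoff 8.
Maximizing over -4, 8, Player 2 chooses R. Subgame-perfect outcome: (E, R) with payoffs (10, 8).
Under simultaneous play:
Player I's best replies: L→D; R→E.
Player 2's best replies: A→R; B→R; C→R; D→R; E→R.
Only (E, R) has each player best-responding; Nash payoffs (10, 8).
Sequential outcome (E, R) coincides with the Nash profile (E, R).

yes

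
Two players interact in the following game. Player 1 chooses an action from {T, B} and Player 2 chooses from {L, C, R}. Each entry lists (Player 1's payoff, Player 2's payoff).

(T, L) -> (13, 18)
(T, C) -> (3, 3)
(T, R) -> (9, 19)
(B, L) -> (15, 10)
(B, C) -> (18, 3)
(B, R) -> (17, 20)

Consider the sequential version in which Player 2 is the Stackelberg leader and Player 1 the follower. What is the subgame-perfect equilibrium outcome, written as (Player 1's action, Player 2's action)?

(B, R)

Solve by backward induction (Player 2 leads).
- L → Player 1 plays B (best of 13, 15); Player 2 gets 10.
- C → Player 1 plays B (best of 3, 18); Player 2 gets 3.
- R → Player 1 plays B (best of 9, 17); Player 2 gets 20.
Maximizing over 10, 3, 20, Player 2 chooses R. Subgame-perfect outcome: (B, R) with payoffs (17, 20).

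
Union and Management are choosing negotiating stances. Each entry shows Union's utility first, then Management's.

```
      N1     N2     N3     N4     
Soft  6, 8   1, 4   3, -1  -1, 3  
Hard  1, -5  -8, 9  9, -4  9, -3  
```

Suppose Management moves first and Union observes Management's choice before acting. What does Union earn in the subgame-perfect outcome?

Union best-responds to each possible Management move:
- N1 → Union plays Soft (best of 6, 1); Management gets 8.
- N2 → Union plays Soft (best of 1, -8); Management gets 4.
- N3 → Union plays Hard (best of 3, 9); Management gets -4.
- N4 → Union plays Hard (best of -1, 9); Management gets -3.
Maximizing over 8, 4, -4, -3, Management chooses N1. Subgame-perfect outcome: (Soft, N1) with payoffs (6, 8).

6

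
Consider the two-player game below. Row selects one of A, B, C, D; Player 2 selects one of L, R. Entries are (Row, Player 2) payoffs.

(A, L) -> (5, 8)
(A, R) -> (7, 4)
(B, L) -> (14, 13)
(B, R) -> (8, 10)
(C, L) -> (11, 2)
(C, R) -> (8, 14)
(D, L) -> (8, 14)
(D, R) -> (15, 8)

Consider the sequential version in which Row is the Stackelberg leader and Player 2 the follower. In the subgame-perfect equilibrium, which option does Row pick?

B

Player 2 best-responds to each possible Row move:
- A → Player 2 plays L (best of 8, 4); Row gets 5.
- B → Player 2 plays L (best of 13, 10); Row gets 14.
- C → Player 2 plays R (best of 2, 14); Row gets 8.
- D → Player 2 plays L (best of 14, 8); Row gets 8.
Row's induced payoffs are 5, 14, 8, 8, so Row commits to B. Subgame-perfect outcome: (B, L) with payoffs (14, 13).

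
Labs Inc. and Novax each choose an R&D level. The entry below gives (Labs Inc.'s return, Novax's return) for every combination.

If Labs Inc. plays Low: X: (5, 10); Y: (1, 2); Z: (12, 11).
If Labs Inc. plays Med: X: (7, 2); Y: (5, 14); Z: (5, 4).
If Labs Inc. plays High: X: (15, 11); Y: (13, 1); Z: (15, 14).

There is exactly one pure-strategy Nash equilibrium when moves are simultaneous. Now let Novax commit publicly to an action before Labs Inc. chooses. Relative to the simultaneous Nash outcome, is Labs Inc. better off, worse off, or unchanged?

unchanged

Labs Inc. best-responds to each possible Novax move:
- X: Labs Inc. compares 5, 7, 15 and picks High; Novax would get 11.
- Y: Labs Inc. compares 1, 5, 13 and picks High; Novax would get 1.
- Z: Labs Inc. compares 12, 5, 15 and picks High; Novax would get 14.
Novax's induced payoffs are 11, 1, 14, so Novax commits to Z. Subgame-perfect outcome: (High, Z) with payoffs (15, 14).
Now find the simultaneous Nash equilibrium.
Labs Inc.'s best replies: X→High; Y→High; Z→High.
Novax's best replies: Low→Z; Med→Y; High→Z.
The unique mutual best reply is (High, Z), giving (15, 14).
Labs Inc. earns 15 sequentially versus 15 at the Nash outcome: unchanged.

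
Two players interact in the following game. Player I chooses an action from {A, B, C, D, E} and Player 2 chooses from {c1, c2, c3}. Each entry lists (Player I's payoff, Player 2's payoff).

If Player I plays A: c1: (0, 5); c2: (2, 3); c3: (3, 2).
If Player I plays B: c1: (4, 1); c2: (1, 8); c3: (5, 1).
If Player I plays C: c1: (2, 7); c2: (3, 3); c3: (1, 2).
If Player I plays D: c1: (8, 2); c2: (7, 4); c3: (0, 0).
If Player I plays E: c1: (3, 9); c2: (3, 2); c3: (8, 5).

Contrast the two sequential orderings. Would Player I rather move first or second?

If Player I leads: Player 2's best replies are A→c1, B→c2, C→c1, D→c2, E→c1; Player I's induced payoffs 0, 1, 2, 7, 3; outcome (D, c2), payoffs (7, 4).
If Player 2 leads: Player I's best replies are c1→D, c2→D, c3→E; Player 2's induced payoffs 2, 4, 5; outcome (E, c3), payoffs (8, 5).
Player I gets 7 moving first and 8 moving second, so Player I prefers to move second.

second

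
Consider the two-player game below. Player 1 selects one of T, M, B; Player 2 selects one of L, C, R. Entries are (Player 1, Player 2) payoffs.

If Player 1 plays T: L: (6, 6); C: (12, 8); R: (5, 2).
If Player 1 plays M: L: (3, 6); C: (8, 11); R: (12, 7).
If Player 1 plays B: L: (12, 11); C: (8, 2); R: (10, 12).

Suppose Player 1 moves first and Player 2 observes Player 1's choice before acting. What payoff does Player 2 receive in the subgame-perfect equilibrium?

Solve by backward induction (Player 1 leads).
- T: Player 2 compares 6, 8, 2 and picks C; Player 1 would get 12.
- M: Player 2 compares 6, 11, 7 and picks C; Player 1 would get 8.
- B: Player 2 compares 11, 2, 12 and picks R; Player 1 would get 10.
Among 12, 8, 10, the best is 12 at T. Subgame-perfect outcome: (T, C) with payoffs (12, 8).

8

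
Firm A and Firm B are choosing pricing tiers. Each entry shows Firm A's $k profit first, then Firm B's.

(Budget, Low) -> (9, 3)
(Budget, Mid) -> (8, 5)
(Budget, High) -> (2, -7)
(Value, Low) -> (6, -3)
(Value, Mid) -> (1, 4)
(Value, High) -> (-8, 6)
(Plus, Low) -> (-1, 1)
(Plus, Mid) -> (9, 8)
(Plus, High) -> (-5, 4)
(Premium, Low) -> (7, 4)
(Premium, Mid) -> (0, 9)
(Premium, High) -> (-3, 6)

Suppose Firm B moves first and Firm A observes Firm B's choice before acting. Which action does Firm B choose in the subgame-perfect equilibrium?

Mid

Backward induction with Firm B moving first.
- Low: Firm A compares 9, 6, -1, 7 and picks Budget; Firm B would get 3.
- Mid: Firm A compares 8, 1, 9, 0 and picks Plus; Firm B would get 8.
- High: Firm A compares 2, -8, -5, -3 and picks Budget; Firm B would get -7.
Maximizing over 3, 8, -7, Firm B chooses Mid. Subgame-perfect outcome: (Plus, Mid) with payoffs (9, 8).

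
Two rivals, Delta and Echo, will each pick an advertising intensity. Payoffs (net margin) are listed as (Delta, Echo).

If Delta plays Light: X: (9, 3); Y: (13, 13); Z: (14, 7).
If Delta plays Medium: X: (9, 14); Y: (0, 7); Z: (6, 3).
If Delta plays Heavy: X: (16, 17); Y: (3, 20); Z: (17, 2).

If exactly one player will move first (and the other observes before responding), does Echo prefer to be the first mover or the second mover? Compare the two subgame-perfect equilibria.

first

If Delta leads: Echo's best replies are Light→Y, Medium→X, Heavy→Y; Delta's induced payoffs 13, 9, 3; outcome (Light, Y), payoffs (13, 13).
If Echo leads: Delta's best replies are X→Heavy, Y→Light, Z→Heavy; Echo's induced payoffs 17, 13, 2; outcome (Heavy, X), payoffs (16, 17).
Echo gets 17 moving first and 13 moving second, so Echo prefers to move first.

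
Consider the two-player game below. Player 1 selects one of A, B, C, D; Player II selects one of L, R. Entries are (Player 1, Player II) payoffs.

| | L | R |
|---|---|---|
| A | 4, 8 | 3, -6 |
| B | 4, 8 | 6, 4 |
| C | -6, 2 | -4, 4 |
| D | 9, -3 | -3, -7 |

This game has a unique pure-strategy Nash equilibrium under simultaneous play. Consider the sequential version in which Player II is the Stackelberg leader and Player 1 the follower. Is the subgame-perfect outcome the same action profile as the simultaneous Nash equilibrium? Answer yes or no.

Player 1 best-responds to each possible Player II move:
- L: BR = D, leader payoff -3.
- R: BR = B, leader payoff 4.
Player II's induced payoffs are -3, 4, so Player II commits to R. Subgame-perfect outcome: (B, R) with payoffs (6, 4).
For the simultaneous game, intersect best replies.
Player 1's best replies: L→D; R→B.
Player II's best replies: A→L; B→L; C→R; D→L.
The unique mutual best reply is (D, L), giving (9, -3).
Sequential outcome (B, R) differs from the Nash profile (D, L).

no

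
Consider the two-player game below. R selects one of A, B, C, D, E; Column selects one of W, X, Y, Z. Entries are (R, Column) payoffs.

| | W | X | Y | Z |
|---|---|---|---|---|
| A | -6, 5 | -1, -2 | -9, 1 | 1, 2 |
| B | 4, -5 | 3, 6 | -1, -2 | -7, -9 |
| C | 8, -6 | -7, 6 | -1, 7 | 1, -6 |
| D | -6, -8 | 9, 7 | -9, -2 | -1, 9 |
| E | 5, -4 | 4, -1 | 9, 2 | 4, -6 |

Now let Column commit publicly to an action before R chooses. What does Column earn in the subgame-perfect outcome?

7

Work backward from R's decision.
- W → R plays C (best of -6, 4, 8, -6, 5); Column gets -6.
- X → R plays D (best of -1, 3, -7, 9, 4); Column gets 7.
- Y → R plays E (best of -9, -1, -1, -9, 9); Column gets 2.
- Z → R plays E (best of 1, -7, 1, -1, 4); Column gets -6.
Column's induced payoffs are -6, 7, 2, -6, so Column commits to X. Subgame-perfect outcome: (D, X) with payoffs (9, 7).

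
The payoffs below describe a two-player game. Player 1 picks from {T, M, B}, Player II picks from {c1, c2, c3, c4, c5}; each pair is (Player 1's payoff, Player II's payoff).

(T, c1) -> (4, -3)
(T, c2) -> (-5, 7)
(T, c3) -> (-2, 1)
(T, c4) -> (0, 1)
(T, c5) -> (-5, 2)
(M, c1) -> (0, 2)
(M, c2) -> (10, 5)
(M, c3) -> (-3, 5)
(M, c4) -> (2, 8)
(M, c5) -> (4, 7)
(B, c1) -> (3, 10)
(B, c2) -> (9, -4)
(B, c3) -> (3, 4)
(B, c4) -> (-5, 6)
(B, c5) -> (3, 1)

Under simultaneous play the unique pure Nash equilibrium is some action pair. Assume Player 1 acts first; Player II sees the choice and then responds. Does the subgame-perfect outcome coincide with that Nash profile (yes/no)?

no

Player II best-responds to each possible Player 1 move:
- T: BR = c2, leader payoff -5.
- M: BR = c4, leader payoff 2.
- B: BR = c1, leader payoff 3.
Maximizing over -5, 2, 3, Player 1 chooses B. Subgame-perfect outcome: (B, c1) with payoffs (3, 10).
Now find the simultaneous Nash equilibrium.
Player 1's best replies: c1→T; c2→M; c3→B; c4→M; c5→M.
Player II's best replies: T→c2; M→c4; B→c1.
The unique mutual best reply is (M, c4), giving (2, 8).
Sequential outcome (B, c1) differs from the Nash profile (M, c4).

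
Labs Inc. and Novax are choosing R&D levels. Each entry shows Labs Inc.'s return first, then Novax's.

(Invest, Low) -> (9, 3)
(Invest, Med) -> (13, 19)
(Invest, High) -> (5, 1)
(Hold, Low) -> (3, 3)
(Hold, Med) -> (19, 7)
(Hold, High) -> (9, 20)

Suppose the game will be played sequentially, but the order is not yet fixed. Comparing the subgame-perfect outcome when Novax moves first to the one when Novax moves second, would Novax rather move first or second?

first

If Labs Inc. leads: Novax's best replies are Invest→Med, Hold→High; Labs Inc.'s induced payoffs 13, 9; outcome (Invest, Med), payoffs (13, 19).
If Novax leads: Labs Inc.'s best replies are Low→Invest, Med→Hold, High→Hold; Novax's induced payoffs 3, 7, 20; outcome (Hold, High), payoffs (9, 20).
Novax gets 20 moving first and 19 moving second, so Novax prefers to move first.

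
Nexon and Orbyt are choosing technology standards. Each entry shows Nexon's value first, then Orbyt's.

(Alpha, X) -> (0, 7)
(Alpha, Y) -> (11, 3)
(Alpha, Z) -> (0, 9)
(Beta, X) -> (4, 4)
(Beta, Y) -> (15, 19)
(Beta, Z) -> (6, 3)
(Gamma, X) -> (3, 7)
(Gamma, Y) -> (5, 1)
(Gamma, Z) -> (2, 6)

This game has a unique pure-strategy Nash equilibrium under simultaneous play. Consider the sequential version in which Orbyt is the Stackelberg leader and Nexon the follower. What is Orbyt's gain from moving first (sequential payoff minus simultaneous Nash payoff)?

Solve by backward induction (Orbyt leads).
- X → Nexon plays Beta (best of 0, 4, 3); Orbyt gets 4.
- Y → Nexon plays Beta (best of 11, 15, 5); Orbyt gets 19.
- Z → Nexon plays Beta (best of 0, 6, 2); Orbyt gets 3.
Maximizing over 4, 19, 3, Orbyt chooses Y. Subgame-perfect outcome: (Beta, Y) with payoffs (15, 19).
For the simultaneous game, intersect best replies.
Nexon's best replies: X→Beta; Y→Beta; Z→Beta.
Orbyt's best replies: Alpha→Z; Beta→Y; Gamma→X.
Only (Beta, Y) has each player best-responding; Nash payoffs (15, 19).
Orbyt's commitment gain: 19 − 19 = 0.

0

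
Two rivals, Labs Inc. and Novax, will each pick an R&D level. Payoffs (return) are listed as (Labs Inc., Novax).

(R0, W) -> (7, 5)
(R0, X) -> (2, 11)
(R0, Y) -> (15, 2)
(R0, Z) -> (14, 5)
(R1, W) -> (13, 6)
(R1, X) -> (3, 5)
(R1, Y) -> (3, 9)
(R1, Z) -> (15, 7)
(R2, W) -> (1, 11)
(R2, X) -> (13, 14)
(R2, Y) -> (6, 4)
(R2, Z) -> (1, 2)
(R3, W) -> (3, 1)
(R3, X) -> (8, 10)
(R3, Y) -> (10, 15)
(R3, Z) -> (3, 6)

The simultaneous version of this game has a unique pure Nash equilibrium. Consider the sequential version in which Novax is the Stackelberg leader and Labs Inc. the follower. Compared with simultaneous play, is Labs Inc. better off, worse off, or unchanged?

unchanged

Work backward from Labs Inc.'s decision.
- W → Labs Inc. plays R1 (best of 7, 13, 1, 3); Novax gets 6.
- X → Labs Inc. plays R2 (best of 2, 3, 13, 8); Novax gets 14.
- Y → Labs Inc. plays R0 (best of 15, 3, 6, 10); Novax gets 2.
- Z → Labs Inc. plays R1 (best of 14, 15, 1, 3); Novax gets 7.
Among 6, 14, 2, 7, the best is 14 at X. Subgame-perfect outcome: (R2, X) with payoffs (13, 14).
Now find the simultaneous Nash equilibrium.
Labs Inc.'s best replies: W→R1; X→R2; Y→R0; Z→R1.
Novax's best replies: R0→X; R1→Y; R2→X; R3→Y.
The unique mutual best reply is (R2, X), giving (13, 14).
Labs Inc. earns 13 sequentially versus 13 at the Nash outcome: unchanged.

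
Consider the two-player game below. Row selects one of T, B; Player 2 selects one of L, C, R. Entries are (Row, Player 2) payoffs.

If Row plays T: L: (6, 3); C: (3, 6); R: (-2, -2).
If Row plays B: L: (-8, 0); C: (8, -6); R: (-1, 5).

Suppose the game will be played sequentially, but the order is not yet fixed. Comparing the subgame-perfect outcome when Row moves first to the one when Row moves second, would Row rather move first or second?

first

If Row leads: Player 2's best replies are T→C, B→R; Row's induced payoffs 3, -1; outcome (T, C), payoffs (3, 6).
If Player 2 leads: Row's best replies are L→T, C→B, R→B; Player 2's induced payoffs 3, -6, 5; outcome (B, R), payoffs (-1, 5).
Row gets 3 moving first and -1 moving second, so Row prefers to move first.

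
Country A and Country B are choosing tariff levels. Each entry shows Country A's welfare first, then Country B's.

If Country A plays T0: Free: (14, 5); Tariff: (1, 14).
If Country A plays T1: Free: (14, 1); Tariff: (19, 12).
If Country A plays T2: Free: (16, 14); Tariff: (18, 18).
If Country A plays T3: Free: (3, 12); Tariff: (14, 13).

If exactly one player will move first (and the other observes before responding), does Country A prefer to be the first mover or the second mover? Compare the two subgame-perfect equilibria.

first

If Country A leads: Country B's best replies are T0→Tariff, T1→Tariff, T2→Tariff, T3→Tariff; Country A's induced payoffs 1, 19, 18, 14; outcome (T1, Tariff), payoffs (19, 12).
If Country B leads: Country A's best replies are Free→T2, Tariff→T1; Country B's induced payoffs 14, 12; outcome (T2, Free), payoffs (16, 14).
Country A gets 19 moving first and 16 moving second, so Country A prefers to move first.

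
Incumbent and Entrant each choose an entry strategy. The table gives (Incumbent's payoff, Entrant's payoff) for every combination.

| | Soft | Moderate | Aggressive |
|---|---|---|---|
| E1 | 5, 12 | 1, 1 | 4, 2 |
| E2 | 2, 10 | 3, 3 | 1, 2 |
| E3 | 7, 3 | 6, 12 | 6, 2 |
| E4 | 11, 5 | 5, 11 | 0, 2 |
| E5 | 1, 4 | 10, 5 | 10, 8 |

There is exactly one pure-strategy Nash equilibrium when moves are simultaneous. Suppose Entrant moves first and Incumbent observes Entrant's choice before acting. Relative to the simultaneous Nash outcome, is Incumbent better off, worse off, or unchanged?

Backward induction with Entrant moving first.
- Soft: Incumbent compares 5, 2, 7, 11, 1 and picks E4; Entrant would get 5.
- Moderate: Incumbent compares 1, 3, 6, 5, 10 and picks E5; Entrant would get 5.
- Aggressive: Incumbent compares 4, 1, 6, 0, 10 and picks E5; Entrant would get 8.
Maximizing over 5, 5, 8, Entrant chooses Aggressive. Subgame-perfect outcome: (E5, Aggressive) with payoffs (10, 8).
For the simultaneous game, intersect best replies.
Incumbent's best replies: Soft→E4; Moderate→E5; Aggressive→E5.
Entrant's best replies: E1→Soft; E2→Soft; E3→Moderate; E4→Moderate; E5→Aggressive.
The unique mutual best reply is (E5, Aggressive), giving (10, 8).
Incumbent earns 10 sequentially versus 10 at the Nash outcome: unchanged.

unchanged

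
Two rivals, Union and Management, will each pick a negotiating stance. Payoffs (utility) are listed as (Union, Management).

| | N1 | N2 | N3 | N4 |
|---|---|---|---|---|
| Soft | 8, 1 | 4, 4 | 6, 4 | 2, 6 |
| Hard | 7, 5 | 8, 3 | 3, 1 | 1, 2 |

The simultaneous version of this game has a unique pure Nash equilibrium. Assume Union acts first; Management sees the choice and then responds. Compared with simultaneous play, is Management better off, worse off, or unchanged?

worse off

Management best-responds to each possible Union move:
- Soft: Management compares 1, 4, 4, 6 and picks N4; Union would get 2.
- Hard: Management compares 5, 3, 1, 2 and picks N1; Union would get 7.
Among 2, 7, the best is 7 at Hard. Subgame-perfect outcome: (Hard, N1) with payoffs (7, 5).
Under simultaneous play:
Union's best replies: N1→Soft; N2→Hard; N3→Soft; N4→Soft.
Management's best replies: Soft→N4; Hard→N1.
The unique mutual best reply is (Soft, N4), giving (2, 6).
Management earns 5 sequentially versus 6 at the Nash outcome: worse off.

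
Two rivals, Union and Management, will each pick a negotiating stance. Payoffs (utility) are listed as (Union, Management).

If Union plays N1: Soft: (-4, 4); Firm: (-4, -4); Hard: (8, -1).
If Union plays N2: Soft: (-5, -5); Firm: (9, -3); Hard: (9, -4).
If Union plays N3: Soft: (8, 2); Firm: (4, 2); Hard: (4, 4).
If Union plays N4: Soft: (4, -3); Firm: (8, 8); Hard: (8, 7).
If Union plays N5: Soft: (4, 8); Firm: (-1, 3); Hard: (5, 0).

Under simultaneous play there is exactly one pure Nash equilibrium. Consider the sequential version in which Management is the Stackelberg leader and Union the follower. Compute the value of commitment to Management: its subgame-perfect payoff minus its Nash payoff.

Union best-responds to each possible Management move:
- Soft → Union plays N3 (best of -4, -5, 8, 4, 4); Management gets 2.
- Firm → Union plays N2 (best of -4, 9, 4, 8, -1); Management gets -3.
- Hard → Union plays N2 (best of 8, 9, 4, 8, 5); Management gets -4.
Management's induced payoffs are 2, -3, -4, so Management commits to Soft. Subgame-perfect outcome: (N3, Soft) with payoffs (8, 2).
For the simultaneous game, intersect best replies.
Union's best replies: Soft→N3; Firm→N2; Hard→N2.
Management's best replies: N1→Soft; N2→Firm; N3→Hard; N4→Firm; N5→Soft.
Only (N2, Firm) has each player best-responding; Nash payoffs (9, -3).
Management's commitment gain: 2 − -3 = 5.

5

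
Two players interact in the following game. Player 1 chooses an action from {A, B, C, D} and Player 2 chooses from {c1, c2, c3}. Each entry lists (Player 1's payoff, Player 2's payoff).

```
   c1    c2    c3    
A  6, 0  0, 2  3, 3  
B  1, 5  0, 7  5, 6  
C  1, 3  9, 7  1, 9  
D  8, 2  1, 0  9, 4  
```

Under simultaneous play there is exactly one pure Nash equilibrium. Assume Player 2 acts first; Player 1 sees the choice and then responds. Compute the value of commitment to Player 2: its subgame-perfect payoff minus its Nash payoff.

Player 1 best-responds to each possible Player 2 move:
- c1: BR = D, leader payoff 2.
- c2: BR = C, leader payoff 7.
- c3: BR = D, leader payoff 4.
Player 2's induced payoffs are 2, 7, 4, so Player 2 commits to c2. Subgame-perfect outcome: (C, c2) with payoffs (9, 7).
For the simultaneous game, intersect best replies.
Player 1's best replies: c1→D; c2→C; c3→D.
Player 2's best replies: A→c3; B→c2; C→c3; D→c3.
Only (D, c3) has each player best-responding; Nash payoffs (9, 4).
Player 2's commitment gain: 7 − 4 = 3.

3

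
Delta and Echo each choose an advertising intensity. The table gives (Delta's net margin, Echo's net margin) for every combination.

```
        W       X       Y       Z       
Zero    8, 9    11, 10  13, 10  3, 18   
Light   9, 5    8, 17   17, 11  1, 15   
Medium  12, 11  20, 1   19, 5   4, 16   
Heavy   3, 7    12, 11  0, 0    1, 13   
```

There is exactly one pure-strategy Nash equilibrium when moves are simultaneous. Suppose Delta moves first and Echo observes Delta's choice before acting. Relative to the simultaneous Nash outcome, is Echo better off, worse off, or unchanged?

better off

Solve by backward induction (Delta leads).
- Zero: BR = Z, leader payoff 3.
- Light: BR = X, leader payoff 8.
- Medium: BR = Z, leader payoff 4.
- Heavy: BR = Z, leader payoff 1.
Maximizing over 3, 8, 4, 1, Delta chooses Light. Subgame-perfect outcome: (Light, X) with payoffs (8, 17).
Under simultaneous play:
Delta's best replies: W→Medium; X→Medium; Y→Medium; Z→Medium.
Echo's best replies: Zero→Z; Light→X; Medium→Z; Heavy→Z.
The unique mutual best reply is (Medium, Z), giving (4, 16).
Echo earns 17 sequentially versus 16 at the Nash outcome: better off.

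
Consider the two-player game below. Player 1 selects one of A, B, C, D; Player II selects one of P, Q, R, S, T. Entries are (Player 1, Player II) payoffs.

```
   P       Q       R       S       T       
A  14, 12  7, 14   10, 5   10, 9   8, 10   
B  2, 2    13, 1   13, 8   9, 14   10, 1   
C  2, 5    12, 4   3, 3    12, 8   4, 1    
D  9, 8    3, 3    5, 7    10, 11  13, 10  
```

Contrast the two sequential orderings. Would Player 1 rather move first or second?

second

If Player 1 leads: Player II's best replies are A→Q, B→S, C→S, D→S; Player 1's induced payoffs 7, 9, 12, 10; outcome (C, S), payoffs (12, 8).
If Player II leads: Player 1's best replies are P→A, Q→B, R→B, S→C, T→D; Player II's induced payoffs 12, 1, 8, 8, 10; outcome (A, P), payoffs (14, 12).
Player 1 gets 12 moving first and 14 moving second, so Player 1 prefers to move second.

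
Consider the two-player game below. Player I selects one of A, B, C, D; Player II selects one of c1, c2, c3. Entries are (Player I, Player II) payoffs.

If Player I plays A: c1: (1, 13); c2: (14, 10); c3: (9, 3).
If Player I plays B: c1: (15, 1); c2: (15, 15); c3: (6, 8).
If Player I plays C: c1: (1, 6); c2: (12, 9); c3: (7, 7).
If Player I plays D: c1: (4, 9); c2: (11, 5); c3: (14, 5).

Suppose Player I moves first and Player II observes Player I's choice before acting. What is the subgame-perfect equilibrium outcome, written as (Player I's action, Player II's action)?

Work backward from Player II's decision.
- A → Player II plays c1 (best of 13, 10, 3); Player I gets 1.
- B → Player II plays c2 (best of 1, 15, 8); Player I gets 15.
- C → Player II plays c2 (best of 6, 9, 7); Player I gets 12.
- D → Player II plays c1 (best of 9, 5, 5); Player I gets 4.
Player I's induced payoffs are 1, 15, 12, 4, so Player I commits to B. Subgame-perfect outcome: (B, c2) with payoffs (15, 15).

(B, c2)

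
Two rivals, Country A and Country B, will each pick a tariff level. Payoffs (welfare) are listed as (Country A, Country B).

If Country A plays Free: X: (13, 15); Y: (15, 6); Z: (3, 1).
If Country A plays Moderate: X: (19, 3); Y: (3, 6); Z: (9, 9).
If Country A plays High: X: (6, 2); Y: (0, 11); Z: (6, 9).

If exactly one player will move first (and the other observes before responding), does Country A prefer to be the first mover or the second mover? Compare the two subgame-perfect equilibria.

If Country A leads: Country B's best replies are Free→X, Moderate→Z, High→Y; Country A's induced payoffs 13, 9, 0; outcome (Free, X), payoffs (13, 15).
If Country B leads: Country A's best replies are X→Moderate, Y→Free, Z→Moderate; Country B's induced payoffs 3, 6, 9; outcome (Moderate, Z), payoffs (9, 9).
Country A gets 13 moving first and 9 moving second, so Country A prefers to move first.

first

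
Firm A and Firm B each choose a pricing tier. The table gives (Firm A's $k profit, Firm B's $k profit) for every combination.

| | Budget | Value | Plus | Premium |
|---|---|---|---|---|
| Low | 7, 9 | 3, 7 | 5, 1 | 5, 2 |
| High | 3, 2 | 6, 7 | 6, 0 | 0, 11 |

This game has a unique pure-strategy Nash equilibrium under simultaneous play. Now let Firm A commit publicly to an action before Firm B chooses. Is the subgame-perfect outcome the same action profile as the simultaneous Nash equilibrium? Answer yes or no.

Firm B best-responds to each possible Firm A move:
- Low: Firm B compares 9, 7, 1, 2 and picks Budget; Firm A would get 7.
- High: Firm B compares 2, 7, 0, 11 and picks Premium; Firm A would get 0.
Maximizing over 7, 0, Firm A chooses Low. Subgame-perfect outcome: (Low, Budget) with payoffs (7, 9).
Under simultaneous play:
Firm A's best replies: Budget→Low; Value→High; Plus→High; Premium→Low.
Firm B's best replies: Low→Budget; High→Premium.
The unique mutual best reply is (Low, Budget), giving (7, 9).
Sequential outcome (Low, Budget) coincides with the Nash profile (Low, Budget).

yes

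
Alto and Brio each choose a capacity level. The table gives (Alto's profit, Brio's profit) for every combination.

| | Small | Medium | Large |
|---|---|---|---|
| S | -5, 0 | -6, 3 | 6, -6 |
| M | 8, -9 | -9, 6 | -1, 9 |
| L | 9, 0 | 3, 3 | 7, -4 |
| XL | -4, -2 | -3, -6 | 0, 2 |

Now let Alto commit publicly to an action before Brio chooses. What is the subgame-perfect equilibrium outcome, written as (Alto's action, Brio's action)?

Solve by backward induction (Alto leads).
- S → Brio plays Medium (best of 0, 3, -6); Alto gets -6.
- M → Brio plays Large (best of -9, 6, 9); Alto gets -1.
- L → Brio plays Medium (best of 0, 3, -4); Alto gets 3.
- XL → Brio plays Large (best of -2, -6, 2); Alto gets 0.
Among -6, -1, 3, 0, the best is 3 at L. Subgame-perfect outcome: (L, Medium) with payoffs (3, 3).

(L, Medium)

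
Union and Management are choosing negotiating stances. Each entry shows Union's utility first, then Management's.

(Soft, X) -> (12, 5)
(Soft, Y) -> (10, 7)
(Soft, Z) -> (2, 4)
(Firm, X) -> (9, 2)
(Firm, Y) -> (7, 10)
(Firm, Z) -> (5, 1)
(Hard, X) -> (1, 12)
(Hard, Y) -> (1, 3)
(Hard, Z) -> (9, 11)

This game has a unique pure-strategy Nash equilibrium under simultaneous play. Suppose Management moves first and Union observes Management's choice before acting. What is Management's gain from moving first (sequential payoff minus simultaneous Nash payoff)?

4

Union best-responds to each possible Management move:
- X → Union plays Soft (best of 12, 9, 1); Management gets 5.
- Y → Union plays Soft (best of 10, 7, 1); Management gets 7.
- Z → Union plays Hard (best of 2, 5, 9); Management gets 11.
Among 5, 7, 11, the best is 11 at Z. Subgame-perfect outcome: (Hard, Z) with payoffs (9, 11).
For the simultaneous game, intersect best replies.
Union's best replies: X→Soft; Y→Soft; Z→Hard.
Management's best replies: Soft→Y; Firm→Y; Hard→X.
The unique mutual best reply is (Soft, Y), giving (10, 7).
Management's commitment gain: 11 − 7 = 4.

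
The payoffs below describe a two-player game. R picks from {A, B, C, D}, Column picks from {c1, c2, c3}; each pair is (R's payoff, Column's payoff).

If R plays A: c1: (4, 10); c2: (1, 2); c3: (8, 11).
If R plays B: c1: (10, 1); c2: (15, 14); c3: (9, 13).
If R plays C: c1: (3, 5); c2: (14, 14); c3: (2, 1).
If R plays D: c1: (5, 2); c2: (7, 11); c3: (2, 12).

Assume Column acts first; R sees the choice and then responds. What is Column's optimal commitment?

Solve by backward induction (Column leads).
- c1 → R plays B (best of 4, 10, 3, 5); Column gets 1.
- c2 → R plays B (best of 1, 15, 14, 7); Column gets 14.
- c3 → R plays B (best of 8, 9, 2, 2); Column gets 13.
Maximizing over 1, 14, 13, Column chooses c2. Subgame-perfect outcome: (B, c2) with payoffs (15, 14).

c2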